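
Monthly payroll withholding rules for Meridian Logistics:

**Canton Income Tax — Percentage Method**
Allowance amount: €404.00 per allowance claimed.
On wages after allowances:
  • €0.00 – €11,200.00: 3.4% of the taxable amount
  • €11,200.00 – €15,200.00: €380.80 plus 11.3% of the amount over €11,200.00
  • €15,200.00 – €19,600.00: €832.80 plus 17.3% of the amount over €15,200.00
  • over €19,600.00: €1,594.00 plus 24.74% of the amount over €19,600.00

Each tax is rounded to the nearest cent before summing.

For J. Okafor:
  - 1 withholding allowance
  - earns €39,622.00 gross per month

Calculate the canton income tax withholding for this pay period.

Canton Income Tax: taxable = €39,622.00 − 1×€404.00 = €39,218.00
  €1,594.00 + 24.74% × (€39,218.00 − €19,600.00) = €1,594.00 + 24.74% × €19,618.00 = €6,447.49

€6,447.49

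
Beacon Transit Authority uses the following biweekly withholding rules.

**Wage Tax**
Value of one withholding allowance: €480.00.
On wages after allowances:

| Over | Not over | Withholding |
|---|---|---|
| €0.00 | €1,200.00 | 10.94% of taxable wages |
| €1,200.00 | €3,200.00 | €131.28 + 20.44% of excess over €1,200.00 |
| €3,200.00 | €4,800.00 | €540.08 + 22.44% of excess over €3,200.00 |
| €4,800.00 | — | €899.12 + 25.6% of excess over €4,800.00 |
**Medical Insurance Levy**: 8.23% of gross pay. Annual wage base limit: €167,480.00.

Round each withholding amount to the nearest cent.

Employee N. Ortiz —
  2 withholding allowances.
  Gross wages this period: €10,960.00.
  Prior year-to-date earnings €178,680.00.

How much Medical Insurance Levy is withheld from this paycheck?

Medical Insurance Levy: YTD €178,680.00 ≥ cap €167,480.00 → €0.00

€0.00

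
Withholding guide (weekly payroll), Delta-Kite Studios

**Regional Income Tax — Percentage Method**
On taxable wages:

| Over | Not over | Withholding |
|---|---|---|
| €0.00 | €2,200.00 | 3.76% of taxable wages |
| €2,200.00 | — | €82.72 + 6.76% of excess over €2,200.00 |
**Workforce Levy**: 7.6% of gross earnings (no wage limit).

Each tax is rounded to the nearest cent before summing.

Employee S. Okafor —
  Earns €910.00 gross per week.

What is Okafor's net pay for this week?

€806.62

Regional Income Tax: taxable = €910.00
  3.76% × €910.00 = €34.22
Workforce Levy: 7.6% × €910.00 = €69.16
Total withheld: €34.22 + €69.16 = €103.38
Net pay: €910.00 − €103.38 = €806.62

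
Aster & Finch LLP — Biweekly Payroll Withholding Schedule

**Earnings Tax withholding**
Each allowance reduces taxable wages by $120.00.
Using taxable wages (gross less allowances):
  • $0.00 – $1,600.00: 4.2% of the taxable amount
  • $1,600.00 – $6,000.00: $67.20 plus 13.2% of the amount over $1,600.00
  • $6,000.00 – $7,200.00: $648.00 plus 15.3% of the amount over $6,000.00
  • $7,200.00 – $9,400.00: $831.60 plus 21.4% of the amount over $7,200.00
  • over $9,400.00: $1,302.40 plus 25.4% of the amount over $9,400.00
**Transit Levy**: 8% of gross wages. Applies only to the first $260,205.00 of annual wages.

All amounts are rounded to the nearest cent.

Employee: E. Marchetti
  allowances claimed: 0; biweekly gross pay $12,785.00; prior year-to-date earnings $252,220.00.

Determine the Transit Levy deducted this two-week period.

Transit Levy: cap $260,205.00 − YTD $252,220.00 = $7,985.00 subject; 8% × $7,985.00 = $638.80

$638.80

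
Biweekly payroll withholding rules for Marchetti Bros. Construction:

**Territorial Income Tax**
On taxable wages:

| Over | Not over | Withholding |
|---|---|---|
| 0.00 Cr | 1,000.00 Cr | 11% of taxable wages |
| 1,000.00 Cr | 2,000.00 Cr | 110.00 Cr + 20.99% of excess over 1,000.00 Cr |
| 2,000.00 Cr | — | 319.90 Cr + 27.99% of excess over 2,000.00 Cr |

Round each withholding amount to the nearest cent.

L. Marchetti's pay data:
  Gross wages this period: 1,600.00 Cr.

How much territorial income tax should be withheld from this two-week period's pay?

235.94 Cr

Territorial Income Tax: taxable = 1,600.00 Cr
  110.00 Cr + 20.99% × (1,600.00 Cr − 1,000.00 Cr) = 110.00 Cr + 20.99% × 600.00 Cr = 235.94 Cr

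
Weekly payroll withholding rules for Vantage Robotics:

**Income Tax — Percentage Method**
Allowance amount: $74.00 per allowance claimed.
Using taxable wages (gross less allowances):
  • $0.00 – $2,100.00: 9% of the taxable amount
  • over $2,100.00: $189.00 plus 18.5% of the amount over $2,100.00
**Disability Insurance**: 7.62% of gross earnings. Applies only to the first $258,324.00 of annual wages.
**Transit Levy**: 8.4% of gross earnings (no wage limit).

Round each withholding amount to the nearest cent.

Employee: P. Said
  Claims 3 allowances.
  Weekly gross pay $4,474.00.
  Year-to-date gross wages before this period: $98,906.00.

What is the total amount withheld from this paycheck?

Income Tax: taxable = $4,474.00 − 3×$74.00 = $4,252.00
  $189.00 + 18.5% × ($4,252.00 − $2,100.00) = $189.00 + 18.5% × $2,152.00 = $587.12
Disability Insurance: 7.62% × $4,474.00 = $340.92
Transit Levy: 8.4% × $4,474.00 = $375.82
Total: $587.12 + $340.92 + $375.82 = $1,303.86

$1,303.86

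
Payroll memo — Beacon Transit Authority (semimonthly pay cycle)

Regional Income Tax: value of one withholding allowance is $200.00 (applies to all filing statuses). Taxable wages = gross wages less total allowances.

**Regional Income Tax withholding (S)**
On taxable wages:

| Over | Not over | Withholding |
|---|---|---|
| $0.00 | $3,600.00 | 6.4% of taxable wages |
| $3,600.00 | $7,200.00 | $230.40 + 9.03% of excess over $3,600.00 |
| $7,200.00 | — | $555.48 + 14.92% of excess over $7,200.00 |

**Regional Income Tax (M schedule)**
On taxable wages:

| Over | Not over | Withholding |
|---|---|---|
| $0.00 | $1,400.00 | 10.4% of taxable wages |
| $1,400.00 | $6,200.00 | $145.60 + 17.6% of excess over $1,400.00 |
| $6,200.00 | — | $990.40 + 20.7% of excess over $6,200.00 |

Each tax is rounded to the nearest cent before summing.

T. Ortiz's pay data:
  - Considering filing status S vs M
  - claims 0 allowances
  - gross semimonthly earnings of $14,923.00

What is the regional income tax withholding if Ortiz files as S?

Regional Income Tax (S): taxable = $14,923.00
  $555.48 + 14.92% × ($14,923.00 − $7,200.00) = $555.48 + 14.92% × $7,723.00 = $1,707.75

$1,707.75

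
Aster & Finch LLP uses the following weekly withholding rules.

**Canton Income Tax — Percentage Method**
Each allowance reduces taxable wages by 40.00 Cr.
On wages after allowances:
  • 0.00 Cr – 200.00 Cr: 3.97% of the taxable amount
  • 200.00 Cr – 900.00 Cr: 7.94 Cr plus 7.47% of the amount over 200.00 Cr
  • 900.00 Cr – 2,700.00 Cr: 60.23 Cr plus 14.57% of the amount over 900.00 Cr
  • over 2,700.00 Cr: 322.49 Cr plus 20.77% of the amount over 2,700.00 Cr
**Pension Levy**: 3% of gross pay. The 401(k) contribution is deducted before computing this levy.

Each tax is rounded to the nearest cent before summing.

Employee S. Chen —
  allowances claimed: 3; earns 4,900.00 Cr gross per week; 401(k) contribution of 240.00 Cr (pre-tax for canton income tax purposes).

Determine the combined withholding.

844.46 Cr

Canton Income Tax: taxable = 4,900.00 Cr − 240.00 Cr − 3×40.00 Cr = 4,540.00 Cr
  322.49 Cr + 20.77% × (4,540.00 Cr − 2,700.00 Cr) = 322.49 Cr + 20.77% × 1,840.00 Cr = 704.66 Cr
Pension Levy: 3% × 4,660.00 Cr = 139.80 Cr
Total: 704.66 Cr + 139.80 Cr = 844.46 Cr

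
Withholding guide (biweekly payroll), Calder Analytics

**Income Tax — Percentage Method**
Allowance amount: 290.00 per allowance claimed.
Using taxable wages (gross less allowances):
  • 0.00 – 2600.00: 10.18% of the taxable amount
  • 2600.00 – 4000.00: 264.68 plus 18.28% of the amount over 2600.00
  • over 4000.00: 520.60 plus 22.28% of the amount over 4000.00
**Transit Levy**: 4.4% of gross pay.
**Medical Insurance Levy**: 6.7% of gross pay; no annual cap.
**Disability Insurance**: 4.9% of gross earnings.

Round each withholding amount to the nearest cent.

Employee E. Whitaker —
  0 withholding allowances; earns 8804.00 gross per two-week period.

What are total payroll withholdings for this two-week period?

2999.58

Income Tax: taxable = 8804.00
  520.60 + 22.28% × (8804.00 − 4000.00) = 520.60 + 22.28% × 4804.00 = 1590.93
Transit Levy: 4.4% × 8804.00 = 387.38
Medical Insurance Levy: 6.7% × 8804.00 = 589.87
Disability Insurance: 4.9% × 8804.00 = 431.40
Total: 1590.93 + 387.38 + 589.87 + 431.40 = 2999.58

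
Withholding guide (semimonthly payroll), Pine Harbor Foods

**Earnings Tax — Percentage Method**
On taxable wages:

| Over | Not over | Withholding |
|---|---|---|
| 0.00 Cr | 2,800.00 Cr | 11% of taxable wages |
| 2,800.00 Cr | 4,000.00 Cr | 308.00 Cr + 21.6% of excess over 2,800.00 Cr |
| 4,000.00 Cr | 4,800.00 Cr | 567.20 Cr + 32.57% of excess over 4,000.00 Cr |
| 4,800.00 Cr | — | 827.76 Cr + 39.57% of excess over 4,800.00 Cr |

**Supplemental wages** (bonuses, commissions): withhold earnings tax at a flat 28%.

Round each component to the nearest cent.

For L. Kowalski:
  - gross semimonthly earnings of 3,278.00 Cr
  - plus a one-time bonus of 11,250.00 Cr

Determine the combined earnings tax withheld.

Earnings Tax: taxable = 3,278.00 Cr
  308.00 Cr + 21.6% × (3,278.00 Cr − 2,800.00 Cr) = 308.00 Cr + 21.6% × 478.00 Cr = 411.25 Cr
Supplemental (28% flat on bonus): 28% × 11,250.00 Cr = 3,150.00 Cr
Total earnings tax: 411.25 Cr + 3,150.00 Cr = 3,561.25 Cr

3,561.25 Cr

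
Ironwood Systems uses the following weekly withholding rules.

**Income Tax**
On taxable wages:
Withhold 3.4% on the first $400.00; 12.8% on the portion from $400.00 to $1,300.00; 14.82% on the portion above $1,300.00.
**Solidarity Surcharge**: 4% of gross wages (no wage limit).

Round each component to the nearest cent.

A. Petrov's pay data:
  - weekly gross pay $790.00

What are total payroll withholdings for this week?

Income Tax: taxable = $790.00
  $13.60 + 12.8% × ($790.00 − $400.00) = $13.60 + 12.8% × $390.00 = $63.52
Solidarity Surcharge: 4% × $790.00 = $31.60
Total: $63.52 + $31.60 = $95.12

$95.12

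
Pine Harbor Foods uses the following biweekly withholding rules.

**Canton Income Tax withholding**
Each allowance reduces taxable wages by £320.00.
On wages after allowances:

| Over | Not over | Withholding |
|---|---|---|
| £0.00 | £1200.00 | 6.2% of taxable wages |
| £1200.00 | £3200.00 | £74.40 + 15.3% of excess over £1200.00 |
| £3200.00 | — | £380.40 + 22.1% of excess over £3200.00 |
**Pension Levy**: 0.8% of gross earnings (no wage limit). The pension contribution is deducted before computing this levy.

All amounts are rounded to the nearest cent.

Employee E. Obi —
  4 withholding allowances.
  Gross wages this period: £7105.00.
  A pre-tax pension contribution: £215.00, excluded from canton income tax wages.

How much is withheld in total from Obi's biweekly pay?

Canton Income Tax: taxable = £7105.00 − £215.00 − 4×£320.00 = £5610.00
  £380.40 + 22.1% × (£5610.00 − £3200.00) = £380.40 + 22.1% × £2410.00 = £913.01
Pension Levy: 0.8% × £6890.00 = £55.12
Total: £913.01 + £55.12 = £968.13

£968.13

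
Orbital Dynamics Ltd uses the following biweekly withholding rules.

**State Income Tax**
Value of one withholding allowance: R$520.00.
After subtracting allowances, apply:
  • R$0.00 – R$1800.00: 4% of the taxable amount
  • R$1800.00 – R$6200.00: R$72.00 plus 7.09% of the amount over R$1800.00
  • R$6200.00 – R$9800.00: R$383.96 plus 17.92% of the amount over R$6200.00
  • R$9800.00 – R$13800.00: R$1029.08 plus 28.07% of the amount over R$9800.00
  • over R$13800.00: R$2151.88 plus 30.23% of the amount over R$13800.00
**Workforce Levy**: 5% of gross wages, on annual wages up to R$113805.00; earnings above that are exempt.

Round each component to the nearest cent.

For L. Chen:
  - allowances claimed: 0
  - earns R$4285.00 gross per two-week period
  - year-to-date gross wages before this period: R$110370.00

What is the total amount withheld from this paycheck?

State Income Tax: taxable = R$4285.00
  R$72.00 + 7.09% × (R$4285.00 − R$1800.00) = R$72.00 + 7.09% × R$2485.00 = R$248.19
Workforce Levy: cap R$113805.00 − YTD R$110370.00 = R$3435.00 subject; 5% × R$3435.00 = R$171.75
Total: R$248.19 + R$171.75 = R$419.94

R$419.94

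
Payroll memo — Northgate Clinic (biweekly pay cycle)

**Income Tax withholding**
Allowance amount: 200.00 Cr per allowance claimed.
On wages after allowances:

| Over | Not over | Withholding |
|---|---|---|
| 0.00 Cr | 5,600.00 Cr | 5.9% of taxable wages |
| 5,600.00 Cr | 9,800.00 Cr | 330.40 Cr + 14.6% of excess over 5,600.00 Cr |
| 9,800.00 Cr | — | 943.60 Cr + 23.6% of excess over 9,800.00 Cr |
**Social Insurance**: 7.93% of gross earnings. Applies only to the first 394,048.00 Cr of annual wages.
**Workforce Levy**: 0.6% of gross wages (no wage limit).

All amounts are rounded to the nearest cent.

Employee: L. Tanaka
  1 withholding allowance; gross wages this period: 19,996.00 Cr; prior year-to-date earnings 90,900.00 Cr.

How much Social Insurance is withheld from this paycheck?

1,585.68 Cr

Social Insurance: 7.93% × 19,996.00 Cr = 1,585.68 Cr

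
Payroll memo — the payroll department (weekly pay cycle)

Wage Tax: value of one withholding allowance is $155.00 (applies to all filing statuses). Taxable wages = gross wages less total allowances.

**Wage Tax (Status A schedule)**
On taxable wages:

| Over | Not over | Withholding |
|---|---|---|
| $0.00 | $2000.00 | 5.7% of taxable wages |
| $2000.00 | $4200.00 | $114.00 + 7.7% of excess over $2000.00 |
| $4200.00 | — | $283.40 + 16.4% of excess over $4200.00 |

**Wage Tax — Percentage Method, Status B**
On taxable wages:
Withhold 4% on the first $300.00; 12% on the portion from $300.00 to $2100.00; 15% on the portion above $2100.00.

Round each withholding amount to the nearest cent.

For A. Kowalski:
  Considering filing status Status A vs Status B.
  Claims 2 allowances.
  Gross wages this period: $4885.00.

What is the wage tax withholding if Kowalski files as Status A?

$344.90

Wage Tax (Status A): taxable = $4885.00 − 2×$155.00 = $4575.00
  $283.40 + 16.4% × ($4575.00 − $4200.00) = $283.40 + 16.4% × $375.00 = $344.90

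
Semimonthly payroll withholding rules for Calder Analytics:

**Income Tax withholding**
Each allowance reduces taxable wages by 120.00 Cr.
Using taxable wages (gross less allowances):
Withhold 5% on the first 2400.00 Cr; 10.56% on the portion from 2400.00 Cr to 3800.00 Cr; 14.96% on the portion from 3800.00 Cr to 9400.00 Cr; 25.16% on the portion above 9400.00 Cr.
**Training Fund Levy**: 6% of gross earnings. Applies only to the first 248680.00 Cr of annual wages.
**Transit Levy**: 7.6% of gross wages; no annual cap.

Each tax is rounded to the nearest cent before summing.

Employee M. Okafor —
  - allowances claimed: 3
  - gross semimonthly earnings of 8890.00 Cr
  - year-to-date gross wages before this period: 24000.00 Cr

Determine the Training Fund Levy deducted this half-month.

Training Fund Levy: 6% × 8890.00 Cr = 533.40 Cr

533.40 Cr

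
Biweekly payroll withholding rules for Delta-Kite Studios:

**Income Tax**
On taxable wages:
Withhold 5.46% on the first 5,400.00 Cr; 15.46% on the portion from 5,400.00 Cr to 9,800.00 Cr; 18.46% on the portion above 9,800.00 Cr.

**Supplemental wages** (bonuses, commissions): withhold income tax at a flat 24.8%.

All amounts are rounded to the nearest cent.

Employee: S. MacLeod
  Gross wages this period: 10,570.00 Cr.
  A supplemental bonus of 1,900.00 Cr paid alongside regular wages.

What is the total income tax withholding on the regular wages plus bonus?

Income Tax: taxable = 10,570.00 Cr
  975.08 Cr + 18.46% × (10,570.00 Cr − 9,800.00 Cr) = 975.08 Cr + 18.46% × 770.00 Cr = 1,117.22 Cr
Supplemental (24.8% flat on bonus): 24.8% × 1,900.00 Cr = 471.20 Cr
Total income tax: 1,117.22 Cr + 471.20 Cr = 1,588.42 Cr

1,588.42 Cr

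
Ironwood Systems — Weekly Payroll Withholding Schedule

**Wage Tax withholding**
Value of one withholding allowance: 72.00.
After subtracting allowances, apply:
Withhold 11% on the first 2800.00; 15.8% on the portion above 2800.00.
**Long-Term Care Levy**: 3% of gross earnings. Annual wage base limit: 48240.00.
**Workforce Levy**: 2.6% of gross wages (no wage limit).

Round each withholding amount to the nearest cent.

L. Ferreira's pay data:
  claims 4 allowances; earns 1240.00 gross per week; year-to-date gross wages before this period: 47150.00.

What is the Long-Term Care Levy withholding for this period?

Long-Term Care Levy: cap 48240.00 − YTD 47150.00 = 1090.00 subject; 3% × 1090.00 = 32.70

32.70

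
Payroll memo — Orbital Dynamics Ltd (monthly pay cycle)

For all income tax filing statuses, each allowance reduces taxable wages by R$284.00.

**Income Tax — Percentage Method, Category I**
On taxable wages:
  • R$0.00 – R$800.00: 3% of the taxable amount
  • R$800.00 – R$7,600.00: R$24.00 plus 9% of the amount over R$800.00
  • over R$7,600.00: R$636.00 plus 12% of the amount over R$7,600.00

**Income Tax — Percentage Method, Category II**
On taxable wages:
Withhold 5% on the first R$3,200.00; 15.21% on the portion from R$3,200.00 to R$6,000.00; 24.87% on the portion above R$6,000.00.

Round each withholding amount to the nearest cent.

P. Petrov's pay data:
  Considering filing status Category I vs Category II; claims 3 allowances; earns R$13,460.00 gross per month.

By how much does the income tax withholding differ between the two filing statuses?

Income Tax (Category I): taxable = R$13,460.00 − 3×R$284.00 = R$12,608.00
  R$636.00 + 12% × (R$12,608.00 − R$7,600.00) = R$636.00 + 12% × R$5,008.00 = R$1,236.96
Income Tax (Category II): taxable = R$13,460.00 − 3×R$284.00 = R$12,608.00
  R$585.88 + 24.87% × (R$12,608.00 − R$6,000.00) = R$585.88 + 24.87% × R$6,608.00 = R$2,229.29
Difference: |R$1,236.96 − R$2,229.29| = R$992.33 (higher under Category II)

R$992.33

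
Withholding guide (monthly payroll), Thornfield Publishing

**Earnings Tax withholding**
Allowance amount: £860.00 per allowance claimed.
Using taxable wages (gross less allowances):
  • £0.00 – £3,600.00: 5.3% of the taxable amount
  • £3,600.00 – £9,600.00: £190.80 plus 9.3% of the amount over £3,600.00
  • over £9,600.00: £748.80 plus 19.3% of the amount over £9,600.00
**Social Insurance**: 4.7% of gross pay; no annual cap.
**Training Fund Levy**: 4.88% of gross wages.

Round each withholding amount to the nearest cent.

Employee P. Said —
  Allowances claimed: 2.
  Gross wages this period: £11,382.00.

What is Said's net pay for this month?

Earnings Tax: taxable = £11,382.00 − 2×£860.00 = £9,662.00
  £748.80 + 19.3% × (£9,662.00 − £9,600.00) = £748.80 + 19.3% × £62.00 = £760.77
Social Insurance: 4.7% × £11,382.00 = £534.95
Training Fund Levy: 4.88% × £11,382.00 = £555.44
Total withheld: £760.77 + £534.95 + £555.44 = £1,851.16
Net pay: £11,382.00 − £1,851.16 = £9,530.84

£9,530.84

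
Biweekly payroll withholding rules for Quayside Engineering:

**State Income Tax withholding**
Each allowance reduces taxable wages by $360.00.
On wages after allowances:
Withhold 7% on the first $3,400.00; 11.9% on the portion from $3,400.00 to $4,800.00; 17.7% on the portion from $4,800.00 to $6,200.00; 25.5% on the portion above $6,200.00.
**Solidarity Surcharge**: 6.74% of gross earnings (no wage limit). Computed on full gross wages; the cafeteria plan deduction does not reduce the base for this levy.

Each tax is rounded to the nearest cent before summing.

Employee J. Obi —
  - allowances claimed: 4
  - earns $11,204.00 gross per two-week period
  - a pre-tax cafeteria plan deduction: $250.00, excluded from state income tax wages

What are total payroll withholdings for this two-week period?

State Income Tax: taxable = $11,204.00 − $250.00 − 4×$360.00 = $9,514.00
  $652.40 + 25.5% × ($9,514.00 − $6,200.00) = $652.40 + 25.5% × $3,314.00 = $1,497.47
Solidarity Surcharge: 6.74% × $11,204.00 = $755.15
Total: $1,497.47 + $755.15 = $2,252.62

$2,252.62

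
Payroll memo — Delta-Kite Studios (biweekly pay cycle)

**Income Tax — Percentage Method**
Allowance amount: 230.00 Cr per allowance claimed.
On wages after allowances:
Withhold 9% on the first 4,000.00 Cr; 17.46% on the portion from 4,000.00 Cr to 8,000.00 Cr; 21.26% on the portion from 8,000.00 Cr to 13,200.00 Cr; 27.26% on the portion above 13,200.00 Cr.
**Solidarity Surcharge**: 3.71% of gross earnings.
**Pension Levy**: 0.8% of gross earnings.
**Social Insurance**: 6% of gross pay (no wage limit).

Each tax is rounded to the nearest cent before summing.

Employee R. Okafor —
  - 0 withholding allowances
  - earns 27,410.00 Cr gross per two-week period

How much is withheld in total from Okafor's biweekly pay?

Income Tax: taxable = 27,410.00 Cr
  2,163.92 Cr + 27.26% × (27,410.00 Cr − 13,200.00 Cr) = 2,163.92 Cr + 27.26% × 14,210.00 Cr = 6,037.57 Cr
Solidarity Surcharge: 3.71% × 27,410.00 Cr = 1,016.91 Cr
Pension Levy: 0.8% × 27,410.00 Cr = 219.28 Cr
Social Insurance: 6% × 27,410.00 Cr = 1,644.60 Cr
Total: 6,037.57 Cr + 1,016.91 Cr + 219.28 Cr + 1,644.60 Cr = 8,918.36 Cr

8,918.36 Cr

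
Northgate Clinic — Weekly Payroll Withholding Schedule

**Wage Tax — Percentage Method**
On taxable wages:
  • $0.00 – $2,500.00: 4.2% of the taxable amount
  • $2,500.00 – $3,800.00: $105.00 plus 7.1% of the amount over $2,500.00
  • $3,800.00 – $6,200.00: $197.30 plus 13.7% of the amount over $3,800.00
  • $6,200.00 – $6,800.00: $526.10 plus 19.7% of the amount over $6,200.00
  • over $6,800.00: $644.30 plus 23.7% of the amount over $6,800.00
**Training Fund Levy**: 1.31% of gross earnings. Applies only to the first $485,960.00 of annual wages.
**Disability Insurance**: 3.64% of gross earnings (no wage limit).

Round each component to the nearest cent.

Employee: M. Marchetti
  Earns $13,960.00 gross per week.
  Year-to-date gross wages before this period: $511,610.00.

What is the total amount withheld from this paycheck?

$2,849.36

Wage Tax: taxable = $13,960.00
  $644.30 + 23.7% × ($13,960.00 − $6,800.00) = $644.30 + 23.7% × $7,160.00 = $2,341.22
Training Fund Levy: YTD $511,610.00 ≥ cap $485,960.00 → $0.00
Disability Insurance: 3.64% × $13,960.00 = $508.14
Total: $2,341.22 + $0.00 + $508.14 = $2,849.36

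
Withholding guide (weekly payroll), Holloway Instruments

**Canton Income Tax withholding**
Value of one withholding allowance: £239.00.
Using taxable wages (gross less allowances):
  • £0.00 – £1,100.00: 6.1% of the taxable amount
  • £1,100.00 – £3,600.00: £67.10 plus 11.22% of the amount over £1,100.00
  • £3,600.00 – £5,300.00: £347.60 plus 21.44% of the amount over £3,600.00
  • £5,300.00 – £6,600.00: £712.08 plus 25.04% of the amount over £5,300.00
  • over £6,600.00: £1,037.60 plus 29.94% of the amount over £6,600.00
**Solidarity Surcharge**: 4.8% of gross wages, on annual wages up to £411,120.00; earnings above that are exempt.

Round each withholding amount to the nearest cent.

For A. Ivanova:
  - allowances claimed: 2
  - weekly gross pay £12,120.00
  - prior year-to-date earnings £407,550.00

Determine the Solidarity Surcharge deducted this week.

£171.36

Solidarity Surcharge: cap £411,120.00 − YTD £407,550.00 = £3,570.00 subject; 4.8% × £3,570.00 = £171.36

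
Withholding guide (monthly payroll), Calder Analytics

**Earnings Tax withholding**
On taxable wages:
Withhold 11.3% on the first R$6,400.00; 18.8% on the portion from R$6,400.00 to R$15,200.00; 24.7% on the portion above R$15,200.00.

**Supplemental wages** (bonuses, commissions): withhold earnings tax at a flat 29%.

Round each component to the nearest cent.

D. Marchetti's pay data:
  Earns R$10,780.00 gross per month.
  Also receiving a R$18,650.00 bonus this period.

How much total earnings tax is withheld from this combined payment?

Earnings Tax: taxable = R$10,780.00
  R$723.20 + 18.8% × (R$10,780.00 − R$6,400.00) = R$723.20 + 18.8% × R$4,380.00 = R$1,546.64
Supplemental (29% flat on bonus): 29% × R$18,650.00 = R$5,408.50
Total earnings tax: R$1,546.64 + R$5,408.50 = R$6,955.14

R$6,955.14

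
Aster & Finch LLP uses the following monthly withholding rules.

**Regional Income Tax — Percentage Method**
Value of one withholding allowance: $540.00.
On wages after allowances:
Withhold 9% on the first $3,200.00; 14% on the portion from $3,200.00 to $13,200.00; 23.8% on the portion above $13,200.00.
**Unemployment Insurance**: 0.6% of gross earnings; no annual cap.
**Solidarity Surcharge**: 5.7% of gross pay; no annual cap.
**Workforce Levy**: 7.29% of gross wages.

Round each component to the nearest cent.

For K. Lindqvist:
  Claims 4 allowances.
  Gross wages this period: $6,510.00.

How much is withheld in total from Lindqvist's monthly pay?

Regional Income Tax: taxable = $6,510.00 − 4×$540.00 = $4,350.00
  $288.00 + 14% × ($4,350.00 − $3,200.00) = $288.00 + 14% × $1,150.00 = $449.00
Unemployment Insurance: 0.6% × $6,510.00 = $39.06
Solidarity Surcharge: 5.7% × $6,510.00 = $371.07
Workforce Levy: 7.29% × $6,510.00 = $474.58
Total: $449.00 + $39.06 + $371.07 + $474.58 = $1,333.71

$1,333.71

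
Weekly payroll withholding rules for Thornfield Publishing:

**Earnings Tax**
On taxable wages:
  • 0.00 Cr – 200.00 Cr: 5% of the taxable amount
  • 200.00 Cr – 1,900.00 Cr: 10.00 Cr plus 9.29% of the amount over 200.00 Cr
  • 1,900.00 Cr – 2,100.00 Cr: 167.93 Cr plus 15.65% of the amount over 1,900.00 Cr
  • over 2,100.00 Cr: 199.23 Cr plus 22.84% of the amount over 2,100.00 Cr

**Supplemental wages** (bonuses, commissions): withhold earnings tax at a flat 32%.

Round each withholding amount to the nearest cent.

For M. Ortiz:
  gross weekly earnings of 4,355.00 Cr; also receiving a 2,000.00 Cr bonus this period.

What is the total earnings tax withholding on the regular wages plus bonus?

1,354.27 Cr

Earnings Tax: taxable = 4,355.00 Cr
  199.23 Cr + 22.84% × (4,355.00 Cr − 2,100.00 Cr) = 199.23 Cr + 22.84% × 2,255.00 Cr = 714.27 Cr
Supplemental (32% flat on bonus): 32% × 2,000.00 Cr = 640.00 Cr
Total earnings tax: 714.27 Cr + 640.00 Cr = 1,354.27 Cr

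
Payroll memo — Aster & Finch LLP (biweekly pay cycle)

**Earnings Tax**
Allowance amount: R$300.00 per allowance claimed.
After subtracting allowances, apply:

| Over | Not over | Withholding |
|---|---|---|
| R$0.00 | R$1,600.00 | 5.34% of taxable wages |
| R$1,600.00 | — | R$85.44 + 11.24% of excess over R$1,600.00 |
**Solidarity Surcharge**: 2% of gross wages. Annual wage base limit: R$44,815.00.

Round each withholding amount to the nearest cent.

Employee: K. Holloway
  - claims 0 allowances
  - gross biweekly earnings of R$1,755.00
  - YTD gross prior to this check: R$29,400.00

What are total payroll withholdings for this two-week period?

R$137.96

Earnings Tax: taxable = R$1,755.00
  R$85.44 + 11.24% × (R$1,755.00 − R$1,600.00) = R$85.44 + 11.24% × R$155.00 = R$102.86
Solidarity Surcharge: 2% × R$1,755.00 = R$35.10
Total: R$102.86 + R$35.10 = R$137.96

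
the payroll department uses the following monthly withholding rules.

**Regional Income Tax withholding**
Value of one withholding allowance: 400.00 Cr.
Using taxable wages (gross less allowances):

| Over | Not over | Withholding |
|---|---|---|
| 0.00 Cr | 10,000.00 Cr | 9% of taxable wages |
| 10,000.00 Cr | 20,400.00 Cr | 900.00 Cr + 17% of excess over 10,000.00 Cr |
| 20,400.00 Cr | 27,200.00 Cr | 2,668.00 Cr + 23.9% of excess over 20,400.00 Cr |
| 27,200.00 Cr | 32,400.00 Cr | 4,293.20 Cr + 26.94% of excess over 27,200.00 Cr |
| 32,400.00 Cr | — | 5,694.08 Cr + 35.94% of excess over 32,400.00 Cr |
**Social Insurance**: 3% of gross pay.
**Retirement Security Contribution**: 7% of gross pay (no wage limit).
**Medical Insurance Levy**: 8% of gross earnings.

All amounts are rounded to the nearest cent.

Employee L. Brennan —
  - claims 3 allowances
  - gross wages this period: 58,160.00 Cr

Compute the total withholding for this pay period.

24,989.74 Cr

Regional Income Tax: taxable = 58,160.00 Cr − 3×400.00 Cr = 56,960.00 Cr
  5,694.08 Cr + 35.94% × (56,960.00 Cr − 32,400.00 Cr) = 5,694.08 Cr + 35.94% × 24,560.00 Cr = 14,520.94 Cr
Social Insurance: 3% × 58,160.00 Cr = 1,744.80 Cr
Retirement Security Contribution: 7% × 58,160.00 Cr = 4,071.20 Cr
Medical Insurance Levy: 8% × 58,160.00 Cr = 4,652.80 Cr
Total: 14,520.94 Cr + 1,744.80 Cr + 4,071.20 Cr + 4,652.80 Cr = 24,989.74 Cr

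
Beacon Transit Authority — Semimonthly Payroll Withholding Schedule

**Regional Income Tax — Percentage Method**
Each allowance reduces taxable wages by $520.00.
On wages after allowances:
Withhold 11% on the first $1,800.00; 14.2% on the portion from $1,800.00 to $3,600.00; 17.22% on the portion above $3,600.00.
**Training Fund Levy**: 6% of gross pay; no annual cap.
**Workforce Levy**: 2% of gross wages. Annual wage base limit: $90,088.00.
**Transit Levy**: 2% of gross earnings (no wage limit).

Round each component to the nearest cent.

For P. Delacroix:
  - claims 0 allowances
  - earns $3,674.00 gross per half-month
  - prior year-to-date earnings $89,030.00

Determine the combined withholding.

$781.42

Regional Income Tax: taxable = $3,674.00
  $453.60 + 17.22% × ($3,674.00 − $3,600.00) = $453.60 + 17.22% × $74.00 = $466.34
Training Fund Levy: 6% × $3,674.00 = $220.44
Workforce Levy: cap $90,088.00 − YTD $89,030.00 = $1,058.00 subject; 2% × $1,058.00 = $21.16
Transit Levy: 2% × $3,674.00 = $73.48
Total: $466.34 + $220.44 + $21.16 + $73.48 = $781.42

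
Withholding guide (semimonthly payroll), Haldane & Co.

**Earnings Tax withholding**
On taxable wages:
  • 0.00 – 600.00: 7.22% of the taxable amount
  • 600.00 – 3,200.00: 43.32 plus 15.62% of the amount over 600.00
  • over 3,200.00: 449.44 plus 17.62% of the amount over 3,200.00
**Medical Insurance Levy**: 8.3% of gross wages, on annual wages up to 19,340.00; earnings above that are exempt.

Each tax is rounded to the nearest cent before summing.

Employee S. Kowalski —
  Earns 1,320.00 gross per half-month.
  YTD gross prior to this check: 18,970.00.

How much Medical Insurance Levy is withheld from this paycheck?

30.71

Medical Insurance Levy: cap 19,340.00 − YTD 18,970.00 = 370.00 subject; 8.3% × 370.00 = 30.71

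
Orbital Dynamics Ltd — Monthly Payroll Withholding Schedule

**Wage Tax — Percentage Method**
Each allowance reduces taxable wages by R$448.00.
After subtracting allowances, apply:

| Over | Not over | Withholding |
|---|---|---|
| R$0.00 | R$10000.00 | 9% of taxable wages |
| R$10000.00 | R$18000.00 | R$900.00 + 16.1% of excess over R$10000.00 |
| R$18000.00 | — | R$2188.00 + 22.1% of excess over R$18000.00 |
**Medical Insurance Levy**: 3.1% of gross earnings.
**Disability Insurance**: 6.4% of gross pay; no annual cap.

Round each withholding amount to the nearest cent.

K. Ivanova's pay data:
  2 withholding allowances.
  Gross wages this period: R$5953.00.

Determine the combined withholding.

Wage Tax: taxable = R$5953.00 − 2×R$448.00 = R$5057.00
  9% × R$5057.00 = R$455.13
Medical Insurance Levy: 3.1% × R$5953.00 = R$184.54
Disability Insurance: 6.4% × R$5953.00 = R$380.99
Total: R$455.13 + R$184.54 + R$380.99 = R$1020.66

R$1020.66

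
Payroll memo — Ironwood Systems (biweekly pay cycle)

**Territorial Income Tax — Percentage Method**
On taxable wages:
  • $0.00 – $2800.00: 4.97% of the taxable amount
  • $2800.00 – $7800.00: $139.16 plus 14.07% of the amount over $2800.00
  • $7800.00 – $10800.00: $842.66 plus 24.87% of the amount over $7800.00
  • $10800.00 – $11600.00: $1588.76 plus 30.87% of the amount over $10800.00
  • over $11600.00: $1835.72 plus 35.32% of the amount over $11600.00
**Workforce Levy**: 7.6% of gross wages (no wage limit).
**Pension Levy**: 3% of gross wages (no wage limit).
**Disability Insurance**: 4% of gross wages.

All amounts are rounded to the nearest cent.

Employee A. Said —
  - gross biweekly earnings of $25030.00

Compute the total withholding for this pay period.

$10233.58

Territorial Income Tax: taxable = $25030.00
  $1835.72 + 35.32% × ($25030.00 − $11600.00) = $1835.72 + 35.32% × $13430.00 = $6579.20
Workforce Levy: 7.6% × $25030.00 = $1902.28
Pension Levy: 3% × $25030.00 = $750.90
Disability Insurance: 4% × $25030.00 = $1001.20
Total: $6579.20 + $1902.28 + $750.90 + $1001.20 = $10233.58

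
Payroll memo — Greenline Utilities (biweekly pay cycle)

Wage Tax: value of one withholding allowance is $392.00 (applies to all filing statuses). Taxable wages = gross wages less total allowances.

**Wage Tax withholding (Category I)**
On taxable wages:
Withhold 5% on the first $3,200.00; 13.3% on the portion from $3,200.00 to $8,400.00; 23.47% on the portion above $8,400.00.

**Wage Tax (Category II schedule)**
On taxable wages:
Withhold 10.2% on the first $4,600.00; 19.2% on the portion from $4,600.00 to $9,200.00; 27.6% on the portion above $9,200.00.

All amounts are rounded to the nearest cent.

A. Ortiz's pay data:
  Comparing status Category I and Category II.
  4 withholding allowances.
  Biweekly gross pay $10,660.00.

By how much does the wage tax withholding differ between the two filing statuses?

Wage Tax (Category I): taxable = $10,660.00 − 4×$392.00 = $9,092.00
  $851.60 + 23.47% × ($9,092.00 − $8,400.00) = $851.60 + 23.47% × $692.00 = $1,014.01
Wage Tax (Category II): taxable = $10,660.00 − 4×$392.00 = $9,092.00
  $469.20 + 19.2% × ($9,092.00 − $4,600.00) = $469.20 + 19.2% × $4,492.00 = $1,331.66
Difference: |$1,014.01 − $1,331.66| = $317.65 (higher under Category II)

$317.65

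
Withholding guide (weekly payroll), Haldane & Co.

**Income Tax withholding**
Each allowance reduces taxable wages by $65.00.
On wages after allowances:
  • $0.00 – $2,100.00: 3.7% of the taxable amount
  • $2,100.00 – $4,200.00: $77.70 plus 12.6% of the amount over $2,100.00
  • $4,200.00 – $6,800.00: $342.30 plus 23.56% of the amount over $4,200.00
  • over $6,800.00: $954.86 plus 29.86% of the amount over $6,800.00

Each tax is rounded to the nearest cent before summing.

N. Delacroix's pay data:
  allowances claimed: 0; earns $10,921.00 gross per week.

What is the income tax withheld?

$2,185.39

Income Tax: taxable = $10,921.00
  $954.86 + 29.86% × ($10,921.00 − $6,800.00) = $954.86 + 29.86% × $4,121.00 = $2,185.39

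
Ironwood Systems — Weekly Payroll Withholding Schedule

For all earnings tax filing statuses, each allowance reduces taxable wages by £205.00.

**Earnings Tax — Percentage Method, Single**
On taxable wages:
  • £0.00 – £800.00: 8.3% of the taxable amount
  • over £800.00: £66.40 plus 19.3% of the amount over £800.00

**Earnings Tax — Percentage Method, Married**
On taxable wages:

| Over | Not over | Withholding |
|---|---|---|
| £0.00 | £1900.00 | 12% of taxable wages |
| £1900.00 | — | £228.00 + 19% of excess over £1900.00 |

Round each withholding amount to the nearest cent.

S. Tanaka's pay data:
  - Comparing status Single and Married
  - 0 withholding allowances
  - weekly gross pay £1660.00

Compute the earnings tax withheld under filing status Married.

£199.20

Earnings Tax (Married): taxable = £1660.00
  12% × £1660.00 = £199.20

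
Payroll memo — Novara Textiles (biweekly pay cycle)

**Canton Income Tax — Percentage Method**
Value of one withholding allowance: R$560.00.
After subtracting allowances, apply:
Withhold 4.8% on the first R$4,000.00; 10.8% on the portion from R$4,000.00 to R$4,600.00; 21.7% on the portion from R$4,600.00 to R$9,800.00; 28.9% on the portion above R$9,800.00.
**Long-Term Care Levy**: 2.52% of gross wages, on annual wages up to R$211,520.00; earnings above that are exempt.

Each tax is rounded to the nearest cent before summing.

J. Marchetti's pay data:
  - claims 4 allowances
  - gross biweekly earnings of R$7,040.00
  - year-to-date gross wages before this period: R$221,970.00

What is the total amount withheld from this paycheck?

R$300.20

Canton Income Tax: taxable = R$7,040.00 − 4×R$560.00 = R$4,800.00
  R$256.80 + 21.7% × (R$4,800.00 − R$4,600.00) = R$256.80 + 21.7% × R$200.00 = R$300.20
Long-Term Care Levy: YTD R$221,970.00 ≥ cap R$211,520.00 → R$0.00
Total: R$300.20 + R$0.00 = R$300.20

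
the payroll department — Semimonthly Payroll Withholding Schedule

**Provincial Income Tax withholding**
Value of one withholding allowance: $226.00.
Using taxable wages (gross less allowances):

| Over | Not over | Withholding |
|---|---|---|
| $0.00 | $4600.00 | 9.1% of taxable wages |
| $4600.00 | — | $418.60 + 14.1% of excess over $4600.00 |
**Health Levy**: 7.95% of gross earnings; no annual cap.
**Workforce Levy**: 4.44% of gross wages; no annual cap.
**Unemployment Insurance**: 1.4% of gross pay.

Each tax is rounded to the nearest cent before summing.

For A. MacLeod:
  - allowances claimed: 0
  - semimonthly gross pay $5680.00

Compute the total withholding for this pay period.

$1354.15

Provincial Income Tax: taxable = $5680.00
  $418.60 + 14.1% × ($5680.00 − $4600.00) = $418.60 + 14.1% × $1080.00 = $570.88
Health Levy: 7.95% × $5680.00 = $451.56
Workforce Levy: 4.44% × $5680.00 = $252.19
Unemployment Insurance: 1.4% × $5680.00 = $79.52
Total: $570.88 + $451.56 + $252.19 + $79.52 = $1354.15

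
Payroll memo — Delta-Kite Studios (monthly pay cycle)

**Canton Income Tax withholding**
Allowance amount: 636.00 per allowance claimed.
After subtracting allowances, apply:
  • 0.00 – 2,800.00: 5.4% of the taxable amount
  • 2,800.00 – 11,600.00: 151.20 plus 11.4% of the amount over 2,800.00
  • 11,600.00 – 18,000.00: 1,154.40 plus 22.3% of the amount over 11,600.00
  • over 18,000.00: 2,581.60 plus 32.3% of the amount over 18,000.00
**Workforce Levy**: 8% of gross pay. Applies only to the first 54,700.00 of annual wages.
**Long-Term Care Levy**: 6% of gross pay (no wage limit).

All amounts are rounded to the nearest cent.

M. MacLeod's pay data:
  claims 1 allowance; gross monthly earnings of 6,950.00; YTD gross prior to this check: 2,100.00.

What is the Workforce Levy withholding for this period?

556.00

Workforce Levy: 8% × 6,950.00 = 556.00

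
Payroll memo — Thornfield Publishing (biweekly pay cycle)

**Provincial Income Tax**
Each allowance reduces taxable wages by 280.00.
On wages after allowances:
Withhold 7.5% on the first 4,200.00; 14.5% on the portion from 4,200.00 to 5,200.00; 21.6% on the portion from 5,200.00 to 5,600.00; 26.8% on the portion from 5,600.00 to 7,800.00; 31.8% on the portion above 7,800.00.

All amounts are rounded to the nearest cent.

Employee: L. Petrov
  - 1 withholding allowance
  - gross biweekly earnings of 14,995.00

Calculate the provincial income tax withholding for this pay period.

Provincial Income Tax: taxable = 14,995.00 − 1×280.00 = 14,715.00
  1,136.00 + 31.8% × (14,715.00 − 7,800.00) = 1,136.00 + 31.8% × 6,915.00 = 3,334.97

3,334.97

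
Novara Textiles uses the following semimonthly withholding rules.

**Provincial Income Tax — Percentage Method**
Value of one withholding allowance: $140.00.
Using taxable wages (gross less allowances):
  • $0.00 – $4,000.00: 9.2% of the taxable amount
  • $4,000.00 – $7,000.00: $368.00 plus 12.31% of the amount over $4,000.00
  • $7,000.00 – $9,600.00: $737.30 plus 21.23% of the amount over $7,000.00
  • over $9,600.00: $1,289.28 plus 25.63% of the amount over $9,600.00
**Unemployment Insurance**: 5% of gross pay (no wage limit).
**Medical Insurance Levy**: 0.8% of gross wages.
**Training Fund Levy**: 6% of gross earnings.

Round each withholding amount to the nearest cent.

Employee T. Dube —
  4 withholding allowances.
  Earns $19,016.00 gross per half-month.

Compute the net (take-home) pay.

Provincial Income Tax: taxable = $19,016.00 − 4×$140.00 = $18,456.00
  $1,289.28 + 25.63% × ($18,456.00 − $9,600.00) = $1,289.28 + 25.63% × $8,856.00 = $3,559.07
Unemployment Insurance: 5% × $19,016.00 = $950.80
Medical Insurance Levy: 0.8% × $19,016.00 = $152.13
Training Fund Levy: 6% × $19,016.00 = $1,140.96
Total withheld: $3,559.07 + $950.80 + $152.13 + $1,140.96 = $5,802.96
Net pay: $19,016.00 − $5,802.96 = $13,213.04

$13,213.04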